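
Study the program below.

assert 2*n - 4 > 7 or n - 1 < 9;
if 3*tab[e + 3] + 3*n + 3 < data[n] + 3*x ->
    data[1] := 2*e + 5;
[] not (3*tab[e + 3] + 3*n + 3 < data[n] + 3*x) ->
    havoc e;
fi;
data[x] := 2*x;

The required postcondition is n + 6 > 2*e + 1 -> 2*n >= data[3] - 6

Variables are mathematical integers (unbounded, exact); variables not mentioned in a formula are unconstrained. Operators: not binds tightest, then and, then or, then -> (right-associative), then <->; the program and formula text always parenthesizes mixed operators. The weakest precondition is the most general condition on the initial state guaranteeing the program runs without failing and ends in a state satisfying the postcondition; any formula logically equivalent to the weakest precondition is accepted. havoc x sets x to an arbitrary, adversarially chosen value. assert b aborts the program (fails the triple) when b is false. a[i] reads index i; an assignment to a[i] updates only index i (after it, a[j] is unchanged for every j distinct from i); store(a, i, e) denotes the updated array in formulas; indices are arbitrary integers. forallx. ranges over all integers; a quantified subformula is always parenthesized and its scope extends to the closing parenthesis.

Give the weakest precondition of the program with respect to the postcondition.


Working backward. After the program, the postcondition n + 6 > 2*e + 1 -> 2*n >= data[3] - 6 must hold; in canonical form it is n > 2*e - 5 -> 2*n >= data[3] - 6.
Before data[x] := 2*x: n > 2*e - 5 -> 2*n >= store(data, x, 2*x)[3] - 6
Then branch requires n > 2*e - 5 -> 2*n >= store(store(data, 1, 2*e + 5), x, 2*x)[3] - 6; else branch requires forall e_1. (n > 2*e_1 - 5 -> 2*n >= store(data, x, 2*x)[3] - 6).
Before the if: (3*tab[e + 3] + 3*n < data[n] + 3*x - 3 -> (n > 2*e - 5 -> 2*n >= store(store(data, 1, 2*e + 5), x, 2*x)[3] - 6)) and ((not (3*tab[e + 3] + 3*n < data[n] + 3*x - 3)) -> (forall e_1. (n > 2*e_1 - 5 -> 2*n >= store(data, x, 2*x)[3] - 6)))
Before assert 2*n - 4 > 7 or n - 1 < 9: (2*n > 11 or n < 10) and (3*tab[e + 3] + 3*n < data[n] + 3*x - 3 -> (n > 2*e - 5 -> 2*n >= store(store(data, 1, 2*e + 5), x, 2*x)[3] - 6)) and ((not (3*tab[e + 3] + 3*n < data[n] + 3*x - 3)) -> (forall e_1. (n > 2*e_1 - 5 -> 2*n >= store(data, x, 2*x)[3] - 6)))
Answer: WP = (2*n > 11 or n < 10) and (3*tab[e + 3] + 3*n < data[n] + 3*x - 3 -> (n > 2*e - 5 -> 2*n >= store(store(data, 1, 2*e + 5), x, 2*x)[3] - 6)) and ((not (3*tab[e + 3] + 3*n < data[n] + 3*x - 3)) -> (forall e_1. (n > 2*e_1 - 5 -> 2*n >= store(data, x, 2*x)[3] - 6)))


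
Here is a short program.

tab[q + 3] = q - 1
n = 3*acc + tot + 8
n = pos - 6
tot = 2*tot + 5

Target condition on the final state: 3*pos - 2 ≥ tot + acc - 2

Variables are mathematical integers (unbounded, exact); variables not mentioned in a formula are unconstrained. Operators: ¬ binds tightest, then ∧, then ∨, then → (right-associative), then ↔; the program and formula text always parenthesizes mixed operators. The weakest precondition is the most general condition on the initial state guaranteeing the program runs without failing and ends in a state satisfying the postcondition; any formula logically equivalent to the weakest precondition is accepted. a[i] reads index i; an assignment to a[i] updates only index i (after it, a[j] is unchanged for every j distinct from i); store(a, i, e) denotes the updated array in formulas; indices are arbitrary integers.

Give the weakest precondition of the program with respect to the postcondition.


Working backward. After the program, the postcondition 3*pos - 2 ≥ tot + acc - 2 must hold; in canonical form it is 3*pos ≥ acc + tot.
Before tot := 2*tot + 5: 3*pos ≥ acc + 2*tot + 5
Before n := pos - 6: 3*pos ≥ acc + 2*tot + 5
Before n := 3*acc + tot + 8: 3*pos ≥ acc + 2*tot + 5
Before tab[q + 3] := q - 1: 3*pos ≥ acc + 2*tot + 5
Answer: WP = 3*pos ≥ acc + 2*tot + 5


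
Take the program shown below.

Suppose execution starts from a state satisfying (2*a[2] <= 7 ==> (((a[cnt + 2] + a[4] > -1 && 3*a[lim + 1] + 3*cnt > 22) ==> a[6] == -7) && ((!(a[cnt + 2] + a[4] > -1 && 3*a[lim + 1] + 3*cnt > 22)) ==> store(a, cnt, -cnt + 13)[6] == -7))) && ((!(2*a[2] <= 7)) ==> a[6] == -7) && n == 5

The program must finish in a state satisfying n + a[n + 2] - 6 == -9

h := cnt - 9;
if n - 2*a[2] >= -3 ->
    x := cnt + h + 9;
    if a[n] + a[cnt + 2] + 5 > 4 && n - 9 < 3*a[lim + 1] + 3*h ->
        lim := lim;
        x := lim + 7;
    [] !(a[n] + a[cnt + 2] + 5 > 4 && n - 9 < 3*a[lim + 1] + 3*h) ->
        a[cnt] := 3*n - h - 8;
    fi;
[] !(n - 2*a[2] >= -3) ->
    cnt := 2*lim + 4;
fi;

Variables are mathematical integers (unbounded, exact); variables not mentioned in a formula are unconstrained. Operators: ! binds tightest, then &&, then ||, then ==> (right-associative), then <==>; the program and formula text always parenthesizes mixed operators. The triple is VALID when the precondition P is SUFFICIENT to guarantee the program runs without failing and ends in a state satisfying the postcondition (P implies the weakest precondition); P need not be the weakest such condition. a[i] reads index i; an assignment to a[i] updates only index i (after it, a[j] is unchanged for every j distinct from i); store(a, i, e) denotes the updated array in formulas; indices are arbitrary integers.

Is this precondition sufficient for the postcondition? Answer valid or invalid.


Working backward. After the program, the postcondition n + a[n + 2] - 6 == -9 must hold; in canonical form it is a[n + 2] + n == -3.
Then branch requires ((a[cnt + 2] + a[n] > -1 && n < 3*a[lim + 1] + 3*h + 9) ==> a[n + 2] + n == -3) && ((!(a[cnt + 2] + a[n] > -1 && n < 3*a[lim + 1] + 3*h + 9)) ==> store(a, cnt, -h + 3*n - 8)[n + 2] + n == -3); else branch requires a[n + 2] + n == -3.
Before the if: (n >= 2*a[2] - 3 ==> (((a[cnt + 2] + a[n] > -1 && n < 3*a[lim + 1] + 3*h + 9) ==> a[n + 2] + n == -3) && ((!(a[cnt + 2] + a[n] > -1 && n < 3*a[lim + 1] + 3*h + 9)) ==> store(a, cnt, -h + 3*n - 8)[n + 2] + n == -3))) && ((!(n >= 2*a[2] - 3)) ==> a[n + 2] + n == -3)
Before h := cnt - 9: (n >= 2*a[2] - 3 ==> (((a[cnt + 2] + a[n] > -1 && n < 3*a[lim + 1] + 3*cnt - 18) ==> a[n + 2] + n == -3) && ((!(a[cnt + 2] + a[n] > -1 && n < 3*a[lim + 1] + 3*cnt - 18)) ==> store(a, cnt, -cnt + 3*n + 1)[n + 2] + n == -3))) && ((!(n >= 2*a[2] - 3)) ==> a[n + 2] + n == -3)
The weakest precondition is (n >= 2*a[2] - 3 ==> (((a[cnt + 2] + a[n] > -1 && n < 3*a[lim + 1] + 3*cnt - 18) ==> a[n + 2] + n == -3) && ((!(a[cnt + 2] + a[n] > -1 && n < 3*a[lim + 1] + 3*cnt - 18)) ==> store(a, cnt, -cnt + 3*n + 1)[n + 2] + n == -3))) && ((!(n >= 2*a[2] - 3)) ==> a[n + 2] + n == -3).
Check whether (2*a[2] <= 7 ==> (((a[cnt + 2] + a[4] > -1 && 3*a[lim + 1] + 3*cnt > 22) ==> a[6] == -7) && ((!(a[cnt + 2] + a[4] > -1 && 3*a[lim + 1] + 3*cnt > 22)) ==> store(a, cnt, -cnt + 13)[6] == -7))) && ((!(2*a[2] <= 7)) ==> a[6] == -7) && n == 5 implies it.
Countermodel: at the initial state a = {[-15521] = 3, [-15519] = 6516, [0] = 3, [2] = 30157, [4] = 3, [5] = -6517, [6] = -7, [7] = 10, elsewhere 3}, cnt = -15521, lim = -1, n = 5, the precondition holds but the weakest precondition fails.
Answer: invalid


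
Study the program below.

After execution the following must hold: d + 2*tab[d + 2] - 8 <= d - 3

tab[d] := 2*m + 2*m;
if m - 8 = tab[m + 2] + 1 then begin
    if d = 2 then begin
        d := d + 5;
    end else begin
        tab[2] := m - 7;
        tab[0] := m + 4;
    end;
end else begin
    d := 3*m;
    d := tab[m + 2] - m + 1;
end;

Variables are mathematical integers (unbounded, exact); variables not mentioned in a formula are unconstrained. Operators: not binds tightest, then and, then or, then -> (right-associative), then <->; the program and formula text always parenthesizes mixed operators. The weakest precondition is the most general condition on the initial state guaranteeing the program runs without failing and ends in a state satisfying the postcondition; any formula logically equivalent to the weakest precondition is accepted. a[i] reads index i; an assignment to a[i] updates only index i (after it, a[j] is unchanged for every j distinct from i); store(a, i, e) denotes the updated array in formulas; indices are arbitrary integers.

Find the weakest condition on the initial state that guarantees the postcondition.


Working backward. After the program, the postcondition d + 2*tab[d + 2] - 8 <= d - 3 must hold; in canonical form it is 2*tab[d + 2] <= 5.
Then branch requires (d = 2 -> 2*tab[d + 7] <= 5) and ((not (d = 2)) -> 2*store(store(tab, 2, m - 7), 0, m + 4)[d + 2] <= 5); else branch requires 2*tab[tab[m + 2] - m + 3] <= 5.
Before the if: (m = tab[m + 2] + 9 -> ((d = 2 -> 2*tab[d + 7] <= 5) and ((not (d = 2)) -> 2*store(store(tab, 2, m - 7), 0, m + 4)[d + 2] <= 5))) and ((not (m = tab[m + 2] + 9)) -> 2*tab[tab[m + 2] - m + 3] <= 5)
Before tab[d] := 2*m + 2*m: (m = store(tab, d, 4*m)[m + 2] + 9 -> ((d = 2 -> 2*store(tab, d, 4*m)[d + 7] <= 5) and ((not (d = 2)) -> 2*store(store(store(tab, d, 4*m), 2, m - 7), 0, m + 4)[d + 2] <= 5))) and ((not (m = store(tab, d, 4*m)[m + 2] + 9)) -> 2*store(tab, d, 4*m)[store(tab, d, 4*m)[m + 2] - m + 3] <= 5)
Answer: WP = (m = store(tab, d, 4*m)[m + 2] + 9 -> ((d = 2 -> 2*store(tab, d, 4*m)[d + 7] <= 5) and ((not (d = 2)) -> 2*store(store(store(tab, d, 4*m), 2, m - 7), 0, m + 4)[d + 2] <= 5))) and ((not (m = store(tab, d, 4*m)[m + 2] + 9)) -> 2*store(tab, d, 4*m)[store(tab, d, 4*m)[m + 2] - m + 3] <= 5)


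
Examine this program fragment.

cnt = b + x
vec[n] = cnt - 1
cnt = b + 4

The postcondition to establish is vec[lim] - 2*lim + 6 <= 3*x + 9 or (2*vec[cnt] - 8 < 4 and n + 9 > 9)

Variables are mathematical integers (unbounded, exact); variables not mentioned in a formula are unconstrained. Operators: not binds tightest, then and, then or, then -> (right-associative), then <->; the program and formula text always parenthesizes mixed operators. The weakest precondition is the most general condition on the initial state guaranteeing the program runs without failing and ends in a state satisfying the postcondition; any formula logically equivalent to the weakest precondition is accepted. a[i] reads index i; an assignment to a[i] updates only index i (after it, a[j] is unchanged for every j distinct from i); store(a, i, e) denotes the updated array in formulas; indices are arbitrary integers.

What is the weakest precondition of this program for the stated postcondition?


Working backward. After the program, the postcondition vec[lim] - 2*lim + 6 <= 3*x + 9 or (2*vec[cnt] - 8 < 4 and n + 9 > 9) must hold; in canonical form it is vec[lim] <= 2*lim + 3*x + 3 or (2*vec[cnt] < 12 and n > 0).
Before cnt := b + 4: vec[lim] <= 2*lim + 3*x + 3 or (2*vec[b + 4] < 12 and n > 0)
Before vec[n] := cnt - 1: store(vec, n, cnt - 1)[lim] <= 2*lim + 3*x + 3 or (2*store(vec, n, cnt - 1)[b + 4] < 12 and n > 0)
Before cnt := b + x: store(vec, n, b + x - 1)[lim] <= 2*lim + 3*x + 3 or (2*store(vec, n, b + x - 1)[b + 4] < 12 and n > 0)
Answer: WP = store(vec, n, b + x - 1)[lim] <= 2*lim + 3*x + 3 or (2*store(vec, n, b + x - 1)[b + 4] < 12 and n > 0)


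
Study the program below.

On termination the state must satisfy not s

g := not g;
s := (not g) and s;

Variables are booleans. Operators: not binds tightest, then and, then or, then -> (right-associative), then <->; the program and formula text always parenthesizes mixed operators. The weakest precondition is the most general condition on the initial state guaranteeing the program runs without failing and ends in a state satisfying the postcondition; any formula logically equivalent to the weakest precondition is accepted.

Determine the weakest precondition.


Working backward. After the program, not s must hold.
Before s := (not g) and s: not ((not g) and s)
Before g := not g: not (g and s)
Answer: WP = not (g and s)


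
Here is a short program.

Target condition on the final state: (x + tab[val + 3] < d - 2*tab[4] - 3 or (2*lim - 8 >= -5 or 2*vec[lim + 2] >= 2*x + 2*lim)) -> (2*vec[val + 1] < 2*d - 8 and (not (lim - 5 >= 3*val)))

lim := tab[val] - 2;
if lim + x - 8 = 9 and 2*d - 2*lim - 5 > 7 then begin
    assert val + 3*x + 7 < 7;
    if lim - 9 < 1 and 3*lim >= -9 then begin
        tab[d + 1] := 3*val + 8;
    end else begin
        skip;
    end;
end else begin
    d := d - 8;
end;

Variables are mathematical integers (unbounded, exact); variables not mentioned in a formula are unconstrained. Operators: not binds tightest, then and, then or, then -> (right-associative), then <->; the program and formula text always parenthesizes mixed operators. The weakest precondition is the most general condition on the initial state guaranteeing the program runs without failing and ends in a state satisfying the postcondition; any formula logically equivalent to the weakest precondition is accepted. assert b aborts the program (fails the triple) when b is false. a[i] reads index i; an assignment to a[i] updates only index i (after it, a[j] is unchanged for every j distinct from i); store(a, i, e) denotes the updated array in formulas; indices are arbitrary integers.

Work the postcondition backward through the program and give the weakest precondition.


Working backward. After the program, the postcondition (x + tab[val + 3] < d - 2*tab[4] - 3 or (2*lim - 8 >= -5 or 2*vec[lim + 2] >= 2*x + 2*lim)) -> (2*vec[val + 1] < 2*d - 8 and (not (lim - 5 >= 3*val))) must hold; in canonical form it is (tab[val + 3] + 2*tab[4] + x < d - 3 or 2*lim >= 3 or 2*vec[lim + 2] >= 2*lim + 2*x) -> (2*vec[val + 1] < 2*d - 8 and (not (lim >= 3*val + 5))).
Then branch requires val + 3*x < 0 and ((lim < 10 and 3*lim >= -9) -> ((store(tab, d + 1, 3*val + 8)[val + 3] + 2*store(tab, d + 1, 3*val + 8)[4] + x < d - 3 or 2*lim >= 3 or 2*vec[lim + 2] >= 2*lim + 2*x) -> (2*vec[val + 1] < 2*d - 8 and (not (lim >= 3*val + 5))))) and ((not (lim < 10 and 3*lim >= -9)) -> ((tab[val + 3] + 2*tab[4] + x < d - 3 or 2*lim >= 3 or 2*vec[lim + 2] >= 2*lim + 2*x) -> (2*vec[val + 1] < 2*d - 8 and (not (lim >= 3*val + 5))))); else branch requires (tab[val + 3] + 2*tab[4] + x < d - 11 or 2*lim >= 3 or 2*vec[lim + 2] >= 2*lim + 2*x) -> (2*vec[val + 1] < 2*d - 24 and (not (lim >= 3*val + 5))).
Before the if: ((lim + x = 17 and 2*d > 2*lim + 12) -> (val + 3*x < 0 and ((lim < 10 and 3*lim >= -9) -> ((store(tab, d + 1, 3*val + 8)[val + 3] + 2*store(tab, d + 1, 3*val + 8)[4] + x < d - 3 or 2*lim >= 3 or 2*vec[lim + 2] >= 2*lim + 2*x) -> (2*vec[val + 1] < 2*d - 8 and (not (lim >= 3*val + 5))))) and ((not (lim < 10 and 3*lim >= -9)) -> ((tab[val + 3] + 2*tab[4] + x < d - 3 or 2*lim >= 3 or 2*vec[lim + 2] >= 2*lim + 2*x) -> (2*vec[val + 1] < 2*d - 8 and (not (lim >= 3*val + 5))))))) and ((not (lim + x = 17 and 2*d > 2*lim + 12)) -> ((tab[val + 3] + 2*tab[4] + x < d - 11 or 2*lim >= 3 or 2*vec[lim + 2] >= 2*lim + 2*x) -> (2*vec[val + 1] < 2*d - 24 and (not (lim >= 3*val + 5)))))
Before lim := tab[val] - 2: ((tab[val] + x = 19 and 2*d > 2*tab[val] + 8) -> (val + 3*x < 0 and ((tab[val] < 12 and 3*tab[val] >= -3) -> ((store(tab, d + 1, 3*val + 8)[val + 3] + 2*store(tab, d + 1, 3*val + 8)[4] + x < d - 3 or 2*tab[val] >= 7 or 2*vec[tab[val]] >= 2*tab[val] + 2*x - 4) -> (2*vec[val + 1] < 2*d - 8 and (not (tab[val] >= 3*val + 7))))) and ((not (tab[val] < 12 and 3*tab[val] >= -3)) -> ((tab[val + 3] + 2*tab[4] + x < d - 3 or 2*tab[val] >= 7 or 2*vec[tab[val]] >= 2*tab[val] + 2*x - 4) -> (2*vec[val + 1] < 2*d - 8 and (not (tab[val] >= 3*val + 7))))))) and ((not (tab[val] + x = 19 and 2*d > 2*tab[val] + 8)) -> ((tab[val + 3] + 2*tab[4] + x < d - 11 or 2*tab[val] >= 7 or 2*vec[tab[val]] >= 2*tab[val] + 2*x - 4) -> (2*vec[val + 1] < 2*d - 24 and (not (tab[val] >= 3*val + 7)))))
Answer: WP = ((tab[val] + x = 19 and 2*d > 2*tab[val] + 8) -> (val + 3*x < 0 and ((tab[val] < 12 and 3*tab[val] >= -3) -> ((store(tab, d + 1, 3*val + 8)[val + 3] + 2*store(tab, d + 1, 3*val + 8)[4] + x < d - 3 or 2*tab[val] >= 7 or 2*vec[tab[val]] >= 2*tab[val] + 2*x - 4) -> (2*vec[val + 1] < 2*d - 8 and (not (tab[val] >= 3*val + 7))))) and ((not (tab[val] < 12 and 3*tab[val] >= -3)) -> ((tab[val + 3] + 2*tab[4] + x < d - 3 or 2*tab[val] >= 7 or 2*vec[tab[val]] >= 2*tab[val] + 2*x - 4) -> (2*vec[val + 1] < 2*d - 8 and (not (tab[val] >= 3*val + 7))))))) and ((not (tab[val] + x = 19 and 2*d > 2*tab[val] + 8)) -> ((tab[val + 3] + 2*tab[4] + x < d - 11 or 2*tab[val] >= 7 or 2*vec[tab[val]] >= 2*tab[val] + 2*x - 4) -> (2*vec[val + 1] < 2*d - 24 and (not (tab[val] >= 3*val + 7)))))


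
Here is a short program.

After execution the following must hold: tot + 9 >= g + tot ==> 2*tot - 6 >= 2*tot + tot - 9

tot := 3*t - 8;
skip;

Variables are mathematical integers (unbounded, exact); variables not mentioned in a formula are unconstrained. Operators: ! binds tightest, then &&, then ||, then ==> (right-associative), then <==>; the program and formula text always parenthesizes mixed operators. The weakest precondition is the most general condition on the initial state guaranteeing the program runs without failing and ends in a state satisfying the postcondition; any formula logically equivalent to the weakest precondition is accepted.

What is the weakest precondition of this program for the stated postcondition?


Working backward. After the program, the postcondition tot + 9 >= g + tot ==> 2*tot - 6 >= 2*tot + tot - 9 must hold; in canonical form it is g <= 9 ==> tot <= 3.
Before skip: g <= 9 ==> tot <= 3
Before tot := 3*t - 8: g <= 9 ==> 3*t <= 11
Answer: WP = g <= 9 ==> 3*t <= 11


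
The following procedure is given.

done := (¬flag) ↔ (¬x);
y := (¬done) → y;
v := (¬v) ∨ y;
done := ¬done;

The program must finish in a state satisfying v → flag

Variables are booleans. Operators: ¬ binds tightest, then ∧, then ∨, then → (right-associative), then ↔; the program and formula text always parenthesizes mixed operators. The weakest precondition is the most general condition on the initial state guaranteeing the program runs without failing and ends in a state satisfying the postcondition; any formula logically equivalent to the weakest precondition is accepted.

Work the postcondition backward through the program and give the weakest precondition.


Working backward. After the program, v → flag must hold.
Before done := ¬done: v → flag
Before v := (¬v) ∨ y: ((¬v) ∨ y) → flag
Before y := (¬done) → y: ((¬v) ∨ ((¬done) → y)) → flag
Before done := (¬flag) ↔ (¬x): ((¬v) ∨ ((¬((¬flag) ↔ (¬x))) → y)) → flag
Answer: WP = ((¬v) ∨ ((¬((¬flag) ↔ (¬x))) → y)) → flag


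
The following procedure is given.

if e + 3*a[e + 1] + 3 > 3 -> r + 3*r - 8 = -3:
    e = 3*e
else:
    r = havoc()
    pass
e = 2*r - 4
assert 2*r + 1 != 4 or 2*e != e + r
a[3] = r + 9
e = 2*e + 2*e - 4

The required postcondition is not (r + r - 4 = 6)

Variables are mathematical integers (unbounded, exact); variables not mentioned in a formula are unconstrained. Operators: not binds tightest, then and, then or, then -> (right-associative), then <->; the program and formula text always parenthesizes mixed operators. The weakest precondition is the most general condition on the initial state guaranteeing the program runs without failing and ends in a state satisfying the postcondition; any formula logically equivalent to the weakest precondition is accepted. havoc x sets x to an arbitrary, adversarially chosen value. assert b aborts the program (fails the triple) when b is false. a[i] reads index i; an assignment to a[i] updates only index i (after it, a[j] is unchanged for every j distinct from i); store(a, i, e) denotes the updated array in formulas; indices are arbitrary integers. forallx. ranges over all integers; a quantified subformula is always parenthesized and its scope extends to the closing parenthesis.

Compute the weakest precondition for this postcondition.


Working backward. After the program, the postcondition not (r + r - 4 = 6) must hold; in canonical form it is not (2*r = 10).
Before e := 2*e + 2*e - 4: not (2*r = 10)
Before a[3] := r + 9: not (2*r = 10)
Before assert 2*r + 1 != 4 or 2*e != e + r: (2*r != 3 or e != r) and (not (2*r = 10))
Before e := 2*r - 4: (2*r != 3 or r != 4) and (not (2*r = 10))
Then branch requires (2*r != 3 or r != 4) and (not (2*r = 10)); else branch requires forall r_1. ((2*r_1 != 3 or r_1 != 4) and (not (2*r_1 = 10))).
Before the if: ((3*a[e + 1] + e > 0 -> 4*r = 5) -> ((2*r != 3 or r != 4) and (not (2*r = 10)))) and ((not (3*a[e + 1] + e > 0 -> 4*r = 5)) -> (forall r_1. ((2*r_1 != 3 or r_1 != 4) and (not (2*r_1 = 10)))))
Answer: WP = ((3*a[e + 1] + e > 0 -> 4*r = 5) -> ((2*r != 3 or r != 4) and (not (2*r = 10)))) and ((not (3*a[e + 1] + e > 0 -> 4*r = 5)) -> (forall r_1. ((2*r_1 != 3 or r_1 != 4) and (not (2*r_1 = 10)))))


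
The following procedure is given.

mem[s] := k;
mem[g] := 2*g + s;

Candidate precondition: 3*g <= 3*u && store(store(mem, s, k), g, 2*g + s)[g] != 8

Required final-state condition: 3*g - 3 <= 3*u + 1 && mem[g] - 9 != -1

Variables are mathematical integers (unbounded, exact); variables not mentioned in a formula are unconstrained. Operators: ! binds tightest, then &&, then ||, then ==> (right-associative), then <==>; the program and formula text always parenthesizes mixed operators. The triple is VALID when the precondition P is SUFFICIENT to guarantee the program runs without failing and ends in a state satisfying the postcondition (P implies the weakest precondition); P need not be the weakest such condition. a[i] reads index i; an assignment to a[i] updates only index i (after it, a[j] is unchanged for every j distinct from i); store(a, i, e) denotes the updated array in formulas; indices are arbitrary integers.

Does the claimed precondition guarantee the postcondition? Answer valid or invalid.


Working backward. After the program, the postcondition 3*g - 3 <= 3*u + 1 && mem[g] - 9 != -1 must hold; in canonical form it is 3*g <= 3*u + 4 && mem[g] != 8.
Before mem[g] := 2*g + s: 3*g <= 3*u + 4 && store(mem, g, 2*g + s)[g] != 8
Before mem[s] := k: 3*g <= 3*u + 4 && store(store(mem, s, k), g, 2*g + s)[g] != 8
The weakest precondition is 3*g <= 3*u + 4 && store(store(mem, s, k), g, 2*g + s)[g] != 8.
Check whether 3*g <= 3*u && store(store(mem, s, k), g, 2*g + s)[g] != 8 implies it.
Every state satisfying the precondition satisfies the weakest precondition: the implication holds.
Answer: valid


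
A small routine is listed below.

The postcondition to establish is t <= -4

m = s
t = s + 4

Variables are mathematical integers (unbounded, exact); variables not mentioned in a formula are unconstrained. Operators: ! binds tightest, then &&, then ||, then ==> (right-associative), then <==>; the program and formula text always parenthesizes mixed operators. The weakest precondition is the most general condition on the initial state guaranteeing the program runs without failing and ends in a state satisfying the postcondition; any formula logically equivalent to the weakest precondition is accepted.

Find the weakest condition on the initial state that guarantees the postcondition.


Working backward. After the program, t <= -4 must hold.
Before t := s + 4: s <= -8
Before m := s: s <= -8
Answer: WP = s <= -8


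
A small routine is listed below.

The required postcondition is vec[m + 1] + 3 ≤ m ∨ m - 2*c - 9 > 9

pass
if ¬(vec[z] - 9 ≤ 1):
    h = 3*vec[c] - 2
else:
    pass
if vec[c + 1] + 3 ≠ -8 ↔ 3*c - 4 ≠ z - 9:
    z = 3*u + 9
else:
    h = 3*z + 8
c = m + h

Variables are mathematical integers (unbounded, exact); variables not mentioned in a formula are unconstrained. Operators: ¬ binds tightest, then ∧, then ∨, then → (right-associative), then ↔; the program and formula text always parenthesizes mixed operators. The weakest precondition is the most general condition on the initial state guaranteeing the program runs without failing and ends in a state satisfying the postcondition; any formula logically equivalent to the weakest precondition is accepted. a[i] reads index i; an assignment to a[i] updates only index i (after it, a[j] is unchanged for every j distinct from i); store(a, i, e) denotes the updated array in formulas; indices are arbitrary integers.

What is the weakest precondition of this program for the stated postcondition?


Working backward. After the program, the postcondition vec[m + 1] + 3 ≤ m ∨ m - 2*c - 9 > 9 must hold; in canonical form it is vec[m + 1] ≤ m - 3 ∨ m > 2*c + 18.
Before c := m + h: vec[m + 1] ≤ m - 3 ∨ 2*h + m < -18
Then branch requires vec[m + 1] ≤ m - 3 ∨ 2*h + m < -18; else branch requires vec[m + 1] ≤ m - 3 ∨ m + 6*z < -34.
Before the if: ((vec[c + 1] ≠ -11 ↔ 3*c ≠ z - 5) → (vec[m + 1] ≤ m - 3 ∨ 2*h + m < -18)) ∧ ((¬(vec[c + 1] ≠ -11 ↔ 3*c ≠ z - 5)) → (vec[m + 1] ≤ m - 3 ∨ m + 6*z < -34))
Then branch requires ((vec[c + 1] ≠ -11 ↔ 3*c ≠ z - 5) → (vec[m + 1] ≤ m - 3 ∨ 6*vec[c] + m < -14)) ∧ ((¬(vec[c + 1] ≠ -11 ↔ 3*c ≠ z - 5)) → (vec[m + 1] ≤ m - 3 ∨ m + 6*z < -34)); else branch requires ((vec[c + 1] ≠ -11 ↔ 3*c ≠ z - 5) → (vec[m + 1] ≤ m - 3 ∨ 2*h + m < -18)) ∧ ((¬(vec[c + 1] ≠ -11 ↔ 3*c ≠ z - 5)) → (vec[m + 1] ≤ m - 3 ∨ m + 6*z < -34)).
Before the if: ((¬(vec[z] ≤ 10)) → (((vec[c + 1] ≠ -11 ↔ 3*c ≠ z - 5) → (vec[m + 1] ≤ m - 3 ∨ 6*vec[c] + m < -14)) ∧ ((¬(vec[c + 1] ≠ -11 ↔ 3*c ≠ z - 5)) → (vec[m + 1] ≤ m - 3 ∨ m + 6*z < -34)))) ∧ (vec[z] ≤ 10 → (((vec[c + 1] ≠ -11 ↔ 3*c ≠ z - 5) → (vec[m + 1] ≤ m - 3 ∨ 2*h + m < -18)) ∧ ((¬(vec[c + 1] ≠ -11 ↔ 3*c ≠ z - 5)) → (vec[m + 1] ≤ m - 3 ∨ m + 6*z < -34))))
Before skip: ((¬(vec[z] ≤ 10)) → (((vec[c + 1] ≠ -11 ↔ 3*c ≠ z - 5) → (vec[m + 1] ≤ m - 3 ∨ 6*vec[c] + m < -14)) ∧ ((¬(vec[c + 1] ≠ -11 ↔ 3*c ≠ z - 5)) → (vec[m + 1] ≤ m - 3 ∨ m + 6*z < -34)))) ∧ (vec[z] ≤ 10 → (((vec[c + 1] ≠ -11 ↔ 3*c ≠ z - 5) → (vec[m + 1] ≤ m - 3 ∨ 2*h + m < -18)) ∧ ((¬(vec[c + 1] ≠ -11 ↔ 3*c ≠ z - 5)) → (vec[m + 1] ≤ m - 3 ∨ m + 6*z < -34))))
Answer: WP = ((¬(vec[z] ≤ 10)) → (((vec[c + 1] ≠ -11 ↔ 3*c ≠ z - 5) → (vec[m + 1] ≤ m - 3 ∨ 6*vec[c] + m < -14)) ∧ ((¬(vec[c + 1] ≠ -11 ↔ 3*c ≠ z - 5)) → (vec[m + 1] ≤ m - 3 ∨ m + 6*z < -34)))) ∧ (vec[z] ≤ 10 → (((vec[c + 1] ≠ -11 ↔ 3*c ≠ z - 5) → (vec[m + 1] ≤ m - 3 ∨ 2*h + m < -18)) ∧ ((¬(vec[c + 1] ≠ -11 ↔ 3*c ≠ z - 5)) → (vec[m + 1] ≤ m - 3 ∨ m + 6*z < -34))))


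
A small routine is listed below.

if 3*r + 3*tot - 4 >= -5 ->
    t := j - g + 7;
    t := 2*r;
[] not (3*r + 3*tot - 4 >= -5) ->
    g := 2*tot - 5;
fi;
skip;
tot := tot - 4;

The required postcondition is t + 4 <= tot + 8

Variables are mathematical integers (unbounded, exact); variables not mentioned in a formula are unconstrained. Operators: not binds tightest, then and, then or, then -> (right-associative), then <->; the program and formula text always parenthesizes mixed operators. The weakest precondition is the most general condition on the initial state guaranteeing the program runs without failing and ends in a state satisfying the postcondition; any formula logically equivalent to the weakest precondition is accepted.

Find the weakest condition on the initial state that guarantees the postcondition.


Working backward. After the program, the postcondition t + 4 <= tot + 8 must hold; in canonical form it is t <= tot + 4.
Before tot := tot - 4: t <= tot
Before skip: t <= tot
Then branch requires 2*r <= tot; else branch requires t <= tot.
Before the if: (3*r + 3*tot >= -1 -> 2*r <= tot) and ((not (3*r + 3*tot >= -1)) -> t <= tot)
Answer: WP = (3*r + 3*tot >= -1 -> 2*r <= tot) and ((not (3*r + 3*tot >= -1)) -> t <= tot)


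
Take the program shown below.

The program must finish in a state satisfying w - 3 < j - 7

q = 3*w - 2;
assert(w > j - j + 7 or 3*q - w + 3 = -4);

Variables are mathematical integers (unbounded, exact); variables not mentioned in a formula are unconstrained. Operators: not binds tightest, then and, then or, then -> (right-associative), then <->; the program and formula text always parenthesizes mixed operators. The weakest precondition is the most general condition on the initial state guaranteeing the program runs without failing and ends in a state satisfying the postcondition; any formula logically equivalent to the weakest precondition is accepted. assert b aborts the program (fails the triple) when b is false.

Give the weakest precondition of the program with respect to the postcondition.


Working backward. After the program, the postcondition w - 3 < j - 7 must hold; in canonical form it is w < j - 4.
Before assert w > j - j + 7 or 3*q - w + 3 = -4: (w > 7 or 3*q = w - 7) and w < j - 4
Before q := 3*w - 2: (w > 7 or 8*w = -1) and w < j - 4
Answer: WP = (w > 7 or 8*w = -1) and w < j - 4


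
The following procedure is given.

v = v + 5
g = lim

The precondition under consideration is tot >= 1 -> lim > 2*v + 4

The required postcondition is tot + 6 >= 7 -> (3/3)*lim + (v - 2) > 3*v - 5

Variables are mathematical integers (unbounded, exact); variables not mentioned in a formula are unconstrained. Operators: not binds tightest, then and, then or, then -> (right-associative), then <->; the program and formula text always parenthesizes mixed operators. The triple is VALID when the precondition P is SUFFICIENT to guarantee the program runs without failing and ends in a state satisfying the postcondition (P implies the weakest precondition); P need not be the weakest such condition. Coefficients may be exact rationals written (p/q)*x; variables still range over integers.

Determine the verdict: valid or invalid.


Working backward. After the program, the postcondition tot + 6 >= 7 -> (3/3)*lim + (v - 2) > 3*v - 5 must hold; in canonical form it is tot >= 1 -> lim > 2*v - 3.
Before g := lim: tot >= 1 -> lim > 2*v - 3
Before v := v + 5: tot >= 1 -> lim > 2*v + 7
The weakest precondition is tot >= 1 -> lim > 2*v + 7.
Check whether tot >= 1 -> lim > 2*v + 4 implies it.
Countermodel: at the initial state lim = 5, tot = 1, v = 0, the precondition holds but the weakest precondition fails.
Answer: invalid


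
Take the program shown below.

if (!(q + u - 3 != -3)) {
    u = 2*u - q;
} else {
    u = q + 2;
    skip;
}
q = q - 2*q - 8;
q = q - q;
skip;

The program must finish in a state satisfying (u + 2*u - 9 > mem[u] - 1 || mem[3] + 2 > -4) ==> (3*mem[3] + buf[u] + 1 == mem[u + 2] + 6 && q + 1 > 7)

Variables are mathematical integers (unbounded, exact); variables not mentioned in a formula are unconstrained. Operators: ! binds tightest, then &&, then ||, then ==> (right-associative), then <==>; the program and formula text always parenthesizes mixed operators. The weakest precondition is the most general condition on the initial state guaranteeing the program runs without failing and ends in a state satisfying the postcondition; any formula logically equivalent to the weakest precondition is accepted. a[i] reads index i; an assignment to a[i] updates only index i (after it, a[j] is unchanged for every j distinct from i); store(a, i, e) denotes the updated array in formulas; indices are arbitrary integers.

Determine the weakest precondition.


Working backward. After the program, the postcondition (u + 2*u - 9 > mem[u] - 1 || mem[3] + 2 > -4) ==> (3*mem[3] + buf[u] + 1 == mem[u + 2] + 6 && q + 1 > 7) must hold; in canonical form it is (3*u > mem[u] + 8 || mem[3] > -6) ==> (buf[u] + 3*mem[3] == mem[u + 2] + 5 && q > 6).
Before skip: (3*u > mem[u] + 8 || mem[3] > -6) ==> (buf[u] + 3*mem[3] == mem[u + 2] + 5 && q > 6)
Before q := q - q: !(3*u > mem[u] + 8 || mem[3] > -6)
Before q := q - 2*q - 8: !(3*u > mem[u] + 8 || mem[3] > -6)
Then branch requires !(6*u > mem[-q + 2*u] + 3*q + 8 || mem[3] > -6); else branch requires !(3*q > mem[q + 2] + 2 || mem[3] > -6).
Before the if: ((!(q + u != 0)) ==> (!(6*u > mem[-q + 2*u] + 3*q + 8 || mem[3] > -6))) && (q + u != 0 ==> (!(3*q > mem[q + 2] + 2 || mem[3] > -6)))
Answer: WP = ((!(q + u != 0)) ==> (!(6*u > mem[-q + 2*u] + 3*q + 8 || mem[3] > -6))) && (q + u != 0 ==> (!(3*q > mem[q + 2] + 2 || mem[3] > -6)))


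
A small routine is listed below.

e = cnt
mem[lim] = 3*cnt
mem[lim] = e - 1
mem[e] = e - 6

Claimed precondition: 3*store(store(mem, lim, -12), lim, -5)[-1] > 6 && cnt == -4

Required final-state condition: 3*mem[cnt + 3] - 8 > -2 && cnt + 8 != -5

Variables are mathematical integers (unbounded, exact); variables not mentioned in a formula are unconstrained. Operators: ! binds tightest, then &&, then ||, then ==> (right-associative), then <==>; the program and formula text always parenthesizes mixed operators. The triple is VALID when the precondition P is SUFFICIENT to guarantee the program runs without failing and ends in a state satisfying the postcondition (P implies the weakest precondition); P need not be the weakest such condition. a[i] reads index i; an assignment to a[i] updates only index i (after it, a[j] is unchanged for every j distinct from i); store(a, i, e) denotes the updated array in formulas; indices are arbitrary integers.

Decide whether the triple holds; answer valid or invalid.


Working backward. After the program, the postcondition 3*mem[cnt + 3] - 8 > -2 && cnt + 8 != -5 must hold; in canonical form it is 3*mem[cnt + 3] > 6 && cnt != -13.
Before mem[e] := e - 6: 3*store(mem, e, e - 6)[cnt + 3] > 6 && cnt != -13
Before mem[lim] := e - 1: 3*store(store(mem, lim, e - 1), e, e - 6)[cnt + 3] > 6 && cnt != -13
Before mem[lim] := 3*cnt: 3*store(store(store(mem, lim, 3*cnt), lim, e - 1), e, e - 6)[cnt + 3] > 6 && cnt != -13
Before e := cnt: 3*store(store(store(mem, lim, 3*cnt), lim, cnt - 1), cnt, cnt - 6)[cnt + 3] > 6 && cnt != -13
The weakest precondition is 3*store(store(store(mem, lim, 3*cnt), lim, cnt - 1), cnt, cnt - 6)[cnt + 3] > 6 && cnt != -13.
Check whether 3*store(store(mem, lim, -12), lim, -5)[-1] > 6 && cnt == -4 implies it.
Every state satisfying the precondition satisfies the weakest precondition: the implication holds.
Answer: valid


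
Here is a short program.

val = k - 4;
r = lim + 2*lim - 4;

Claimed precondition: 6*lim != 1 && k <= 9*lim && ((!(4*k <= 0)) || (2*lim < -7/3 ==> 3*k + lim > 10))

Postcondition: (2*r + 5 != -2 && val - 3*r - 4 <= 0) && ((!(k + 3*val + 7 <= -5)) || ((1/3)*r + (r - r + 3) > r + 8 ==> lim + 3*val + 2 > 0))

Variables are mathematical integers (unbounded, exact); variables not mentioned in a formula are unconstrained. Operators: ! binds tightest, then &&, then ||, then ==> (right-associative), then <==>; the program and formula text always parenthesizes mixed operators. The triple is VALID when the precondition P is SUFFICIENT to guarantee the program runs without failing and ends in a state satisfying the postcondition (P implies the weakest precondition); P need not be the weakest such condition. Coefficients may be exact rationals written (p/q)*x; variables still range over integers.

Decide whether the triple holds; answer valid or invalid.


Working backward. After the program, the postcondition (2*r + 5 != -2 && val - 3*r - 4 <= 0) && ((!(k + 3*val + 7 <= -5)) || ((1/3)*r + (r - r + 3) > r + 8 ==> lim + 3*val + 2 > 0)) must hold; in canonical form it is 2*r != -7 && val <= 3*r + 4 && ((!(k + 3*val <= -12)) || ((2/3)*r < -5 ==> lim + 3*val > -2)).
Before r := lim + 2*lim - 4: 6*lim != 1 && val <= 9*lim - 8 && ((!(k + 3*val <= -12)) || (2*lim < -7/3 ==> lim + 3*val > -2))
Before val := k - 4: 6*lim != 1 && k <= 9*lim - 4 && ((!(4*k <= 0)) || (2*lim < -7/3 ==> 3*k + lim > 10))
The weakest precondition is 6*lim != 1 && k <= 9*lim - 4 && ((!(4*k <= 0)) || (2*lim < -7/3 ==> 3*k + lim > 10)).
Check whether 6*lim != 1 && k <= 9*lim && ((!(4*k <= 0)) || (2*lim < -7/3 ==> 3*k + lim > 10)) implies it.
Countermodel: at the initial state k = 6, lim = 1, the precondition holds but the weakest precondition fails.
Answer: invalid


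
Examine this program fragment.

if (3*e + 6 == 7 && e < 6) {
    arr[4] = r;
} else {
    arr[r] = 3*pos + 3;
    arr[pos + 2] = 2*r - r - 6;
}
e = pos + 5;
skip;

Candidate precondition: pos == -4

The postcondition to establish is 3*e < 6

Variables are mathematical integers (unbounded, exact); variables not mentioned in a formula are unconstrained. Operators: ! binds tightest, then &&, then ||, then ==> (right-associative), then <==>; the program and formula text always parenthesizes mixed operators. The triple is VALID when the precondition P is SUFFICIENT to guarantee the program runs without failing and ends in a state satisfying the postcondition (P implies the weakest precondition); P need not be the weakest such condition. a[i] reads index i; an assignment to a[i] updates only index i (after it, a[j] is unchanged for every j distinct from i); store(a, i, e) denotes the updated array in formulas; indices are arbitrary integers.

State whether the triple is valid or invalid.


Working backward. After the program, 3*e < 6 must hold.
Before skip: 3*e < 6
Before e := pos + 5: 3*pos < -9
Then branch requires 3*pos < -9; else branch requires 3*pos < -9.
Before the if: ((3*e == 1 && e < 6) ==> 3*pos < -9) && ((!(3*e == 1 && e < 6)) ==> 3*pos < -9)
The weakest precondition is ((3*e == 1 && e < 6) ==> 3*pos < -9) && ((!(3*e == 1 && e < 6)) ==> 3*pos < -9).
Check whether pos == -4 implies it.
Every state satisfying the precondition satisfies the weakest precondition: the implication holds.
Answer: valid


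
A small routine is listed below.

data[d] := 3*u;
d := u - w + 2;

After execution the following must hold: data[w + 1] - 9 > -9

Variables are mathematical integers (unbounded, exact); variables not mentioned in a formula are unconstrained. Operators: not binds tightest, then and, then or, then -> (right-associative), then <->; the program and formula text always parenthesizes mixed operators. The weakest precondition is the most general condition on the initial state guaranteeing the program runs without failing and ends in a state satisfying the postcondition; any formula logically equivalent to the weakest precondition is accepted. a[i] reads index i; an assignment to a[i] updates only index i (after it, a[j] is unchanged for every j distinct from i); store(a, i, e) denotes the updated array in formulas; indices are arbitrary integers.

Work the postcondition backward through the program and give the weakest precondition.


Working backward. After the program, the postcondition data[w + 1] - 9 > -9 must hold; in canonical form it is data[w + 1] > 0.
Before d := u - w + 2: data[w + 1] > 0
Before data[d] := 3*u: store(data, d, 3*u)[w + 1] > 0
Answer: WP = store(data, d, 3*u)[w + 1] > 0


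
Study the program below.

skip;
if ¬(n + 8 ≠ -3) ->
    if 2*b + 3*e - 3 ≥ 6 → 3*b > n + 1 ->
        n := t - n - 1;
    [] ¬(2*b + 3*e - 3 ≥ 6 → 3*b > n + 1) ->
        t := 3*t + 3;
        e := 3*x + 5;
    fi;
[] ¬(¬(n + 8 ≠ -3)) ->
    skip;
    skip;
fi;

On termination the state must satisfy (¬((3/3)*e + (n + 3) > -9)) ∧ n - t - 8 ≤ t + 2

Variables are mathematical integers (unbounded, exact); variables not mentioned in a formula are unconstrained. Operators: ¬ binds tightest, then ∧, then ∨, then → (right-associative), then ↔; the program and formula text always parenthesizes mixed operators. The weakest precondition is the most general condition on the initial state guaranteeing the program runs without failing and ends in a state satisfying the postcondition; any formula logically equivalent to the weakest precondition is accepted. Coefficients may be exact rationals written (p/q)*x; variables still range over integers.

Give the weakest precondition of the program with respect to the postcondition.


Working backward. After the program, the postcondition (¬((3/3)*e + (n + 3) > -9)) ∧ n - t - 8 ≤ t + 2 must hold; in canonical form it is (¬(e + n > -12)) ∧ n ≤ 2*t + 10.
Then branch requires ((2*b + 3*e ≥ 9 → 3*b > n + 1) → ((¬(e + t > n - 11)) ∧ n + t ≥ -11)) ∧ ((¬(2*b + 3*e ≥ 9 → 3*b > n + 1)) → ((¬(n + 3*x > -17)) ∧ n ≤ 6*t + 16)); else branch requires (¬(e + n > -12)) ∧ n ≤ 2*t + 10.
Before the if: ((¬(n ≠ -11)) → (((2*b + 3*e ≥ 9 → 3*b > n + 1) → ((¬(e + t > n - 11)) ∧ n + t ≥ -11)) ∧ ((¬(2*b + 3*e ≥ 9 → 3*b > n + 1)) → ((¬(n + 3*x > -17)) ∧ n ≤ 6*t + 16)))) ∧ (n ≠ -11 → ((¬(e + n > -12)) ∧ n ≤ 2*t + 10))
Before skip: ((¬(n ≠ -11)) → (((2*b + 3*e ≥ 9 → 3*b > n + 1) → ((¬(e + t > n - 11)) ∧ n + t ≥ -11)) ∧ ((¬(2*b + 3*e ≥ 9 → 3*b > n + 1)) → ((¬(n + 3*x > -17)) ∧ n ≤ 6*t + 16)))) ∧ (n ≠ -11 → ((¬(e + n > -12)) ∧ n ≤ 2*t + 10))
Answer: WP = ((¬(n ≠ -11)) → (((2*b + 3*e ≥ 9 → 3*b > n + 1) → ((¬(e + t > n - 11)) ∧ n + t ≥ -11)) ∧ ((¬(2*b + 3*e ≥ 9 → 3*b > n + 1)) → ((¬(n + 3*x > -17)) ∧ n ≤ 6*t + 16)))) ∧ (n ≠ -11 → ((¬(e + n > -12)) ∧ n ≤ 2*t + 10))
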